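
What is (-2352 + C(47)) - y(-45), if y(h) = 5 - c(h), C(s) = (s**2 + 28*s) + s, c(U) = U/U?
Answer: 1216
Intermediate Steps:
c(U) = 1
C(s) = s**2 + 29*s
y(h) = 4 (y(h) = 5 - 1*1 = 5 - 1 = 4)
(-2352 + C(47)) - y(-45) = (-2352 + 47*(29 + 47)) - 1*4 = (-2352 + 47*76) - 4 = (-2352 + 3572) - 4 = 1220 - 4 = 1216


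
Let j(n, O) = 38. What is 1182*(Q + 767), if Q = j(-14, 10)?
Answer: 951510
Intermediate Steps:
Q = 38
1182*(Q + 767) = 1182*(38 + 767) = 1182*805 = 951510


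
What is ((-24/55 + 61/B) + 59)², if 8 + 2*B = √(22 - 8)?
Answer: 121586543/75625 - 1309914*√14/6875 ≈ 894.85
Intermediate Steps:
B = -4 + √14/2 (B = -4 + √(22 - 8)/2 = -4 + √14/2 ≈ -2.1292)
((-24/55 + 61/B) + 59)² = ((-24/55 + 61/(-4 + √14/2)) + 59)² = (3221/55 + 61/(-4 + √14/2))²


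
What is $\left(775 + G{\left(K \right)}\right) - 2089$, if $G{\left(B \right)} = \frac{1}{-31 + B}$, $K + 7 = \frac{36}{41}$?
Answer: $- \frac{1999949}{1522} \approx -1314.0$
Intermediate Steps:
$K = - \frac{251}{41}$ ($K = -7 + \frac{36}{41} = - \frac{251}{41} \approx -6.1219$)
$\left(775 + G{\left(K \right)}\right) - 2089 = \left(775 + \frac{1}{-31 - \frac{251}{41}}\right) - 2089 = \left(775 + \frac{1}{- \frac{1522}{41}}\right) - 2089 = \left(775 - \frac{41}{1522}\right) - 2089 = \frac{1179509}{1522} - 2089 = - \frac{1999949}{1522}$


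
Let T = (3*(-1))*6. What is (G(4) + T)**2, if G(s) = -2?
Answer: 400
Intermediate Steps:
T = -18 (T = -3*6 = -18)
(G(4) + T)**2 = (-2 - 18)**2 = (-20)**2 = 400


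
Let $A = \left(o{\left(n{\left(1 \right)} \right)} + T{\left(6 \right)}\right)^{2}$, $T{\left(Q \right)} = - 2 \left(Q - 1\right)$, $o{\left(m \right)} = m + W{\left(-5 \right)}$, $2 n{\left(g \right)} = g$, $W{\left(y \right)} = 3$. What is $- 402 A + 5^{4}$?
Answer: $- \frac{32719}{2} \approx -16360.0$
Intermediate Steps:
$n{\left(g \right)} = \frac{g}{2}$
$o{\left(m \right)} = 3 + m$ ($o{\left(m \right)} = m + 3 = 3 + m$)
$T{\left(Q \right)} = 2 - 2 Q$ ($T{\left(Q \right)} = - 2 \left(-1 + Q\right) = 2 - 2 Q$)
$A = \frac{169}{4}$ ($A = \left(\left(3 + \frac{1}{2} \cdot 1\right) + \left(2 - 12\right)\right)^{2} = \left(\left(3 + \frac{1}{2}\right) + \left(2 - 12\right)\right)^{2} = \left(\frac{7}{2} - 10\right)^{2} = \left(- \frac{13}{2}\right)^{2} = \frac{169}{4} \approx 42.25$)
$- 402 A + 5^{4} = \left(-402\right) \frac{169}{4} + 5^{4} = - \frac{33969}{2} + 625 = - \frac{32719}{2}$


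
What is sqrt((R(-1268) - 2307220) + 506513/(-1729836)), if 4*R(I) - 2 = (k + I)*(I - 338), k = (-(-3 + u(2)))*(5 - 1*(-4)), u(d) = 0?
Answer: I*sqrt(16706805086143939)/96102 ≈ 1345.0*I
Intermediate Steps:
k = 27 (k = (-(-3 + 0))*(5 - 1*(-4)) = (-1*(-3))*(5 + 4) = 3*9 = 27)
R(I) = 1/2 + (-338 + I)*(27 + I)/4 (R(I) = 1/2 + ((27 + I)*(I - 338))/4 = 1/2 + ((27 + I)*(-338 + I))/4 = 1/2 + ((-338 + I)*(27 + I))/4 = 1/2 + (-338 + I)*(27 + I)/4)
sqrt((R(-1268) - 2307220) + 506513/(-1729836)) = sqrt(((-2281 - 311/4*(-1268) + (1/4)*(-1268)**2) - 2307220) + 506513/(-1729836)) = sqrt(((-2281 + 98587 + (1/4)*1607824) - 2307220) + 506513*(-1/1729836)) = sqrt(((-2281 + 98587 + 401956) - 2307220) - 506513/1729836) = sqrt((498262 - 2307220) - 506513/1729836) = sqrt(-1808958 - 506513/1729836) = sqrt(-3129201177401/1729836) = I*sqrt(16706805086143939)/96102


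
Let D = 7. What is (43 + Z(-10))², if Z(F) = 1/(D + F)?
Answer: 16384/9 ≈ 1820.4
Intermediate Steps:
Z(F) = 1/(7 + F)
(43 + Z(-10))² = (43 + 1/(7 - 10))² = (43 + 1/(-3))² = (43 - ⅓)² = (128/3)² = 16384/9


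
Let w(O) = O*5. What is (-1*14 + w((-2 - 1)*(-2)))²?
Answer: 256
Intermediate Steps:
w(O) = 5*O
(-1*14 + w((-2 - 1)*(-2)))² = (-1*14 + 5*((-2 - 1)*(-2)))² = (-14 + 5*(-3*(-2)))² = (-14 + 5*6)² = (-14 + 30)² = 16² = 256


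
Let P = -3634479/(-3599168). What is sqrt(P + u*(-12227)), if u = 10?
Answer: I*sqrt(24748027458276797)/449896 ≈ 349.67*I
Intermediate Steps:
P = 3634479/3599168 (P = -3634479*(-1/3599168) = 3634479/3599168 ≈ 1.0098)
sqrt(P + u*(-12227)) = sqrt(3634479/3599168 + 10*(-12227)) = sqrt(3634479/3599168 - 122270) = sqrt(-440066636881/3599168) = I*sqrt(24748027458276797)/449896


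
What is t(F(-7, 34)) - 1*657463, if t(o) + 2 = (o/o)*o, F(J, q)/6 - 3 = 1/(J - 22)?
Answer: -19065969/29 ≈ -6.5745e+5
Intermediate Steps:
F(J, q) = 18 + 6/(-22 + J) (F(J, q) = 18 + 6/(J - 22) = 18 + 6/(-22 + J))
t(o) = -2 + o (t(o) = -2 + (o/o)*o = -2 + 1*o = -2 + o)
t(F(-7, 34)) - 1*657463 = (-2 + 6*(-65 + 3*(-7))/(-22 - 7)) - 1*657463 = (-2 + 6*(-65 - 21)/(-29)) - 657463 = (-2 + 6*(-1/29)*(-86)) - 657463 = (-2 + 516/29) - 657463 = 458/29 - 657463 = -19065969/29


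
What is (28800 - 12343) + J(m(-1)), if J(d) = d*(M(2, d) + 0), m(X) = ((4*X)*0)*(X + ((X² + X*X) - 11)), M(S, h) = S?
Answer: 16457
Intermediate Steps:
m(X) = 0 (m(X) = 0*(X + ((X² + X²) - 11)) = 0*(X + (2*X² - 11)) = 0*(X + (-11 + 2*X²)) = 0*(-11 + X + 2*X²) = 0)
J(d) = 2*d (J(d) = d*(2 + 0) = d*2 = 2*d)
(28800 - 12343) + J(m(-1)) = (28800 - 12343) + 2*0 = 16457 + 0 = 16457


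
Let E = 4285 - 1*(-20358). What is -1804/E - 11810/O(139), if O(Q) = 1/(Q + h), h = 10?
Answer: -43364042474/24643 ≈ -1.7597e+6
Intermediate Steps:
E = 24643 (E = 4285 + 20358 = 24643)
O(Q) = 1/(10 + Q) (O(Q) = 1/(Q + 10) = 1/(10 + Q))
-1804/E - 11810/O(139) = -1804/24643 - 11810/(1/(10 + 139)) = -1804*1/24643 - 11810/(1/149) = -1804/24643 - 11810/1/149 = -1804/24643 - 11810*149 = -1804/24643 - 1759690 = -43364042474/24643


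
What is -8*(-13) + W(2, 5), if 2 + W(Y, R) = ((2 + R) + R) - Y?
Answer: 112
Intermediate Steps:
W(Y, R) = -Y + 2*R (W(Y, R) = -2 + (((2 + R) + R) - Y) = -2 + ((2 + 2*R) - Y) = -2 + (2 - Y + 2*R) = -Y + 2*R)
-8*(-13) + W(2, 5) = -8*(-13) + (-1*2 + 2*5) = 104 + (-2 + 10) = 104 + 8 = 112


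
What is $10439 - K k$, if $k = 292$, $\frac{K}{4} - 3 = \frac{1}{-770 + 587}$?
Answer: $\frac{1270273}{183} \approx 6941.4$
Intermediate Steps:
$K = \frac{2192}{183}$ ($K = 12 + \frac{4}{-770 + 587} = 12 + \frac{4}{-183} = 12 + 4 \left(- \frac{1}{183}\right) = 12 - \frac{4}{183} = \frac{2192}{183} \approx 11.978$)
$10439 - K k = 10439 - \frac{2192}{183} \cdot 292 = 10439 - \frac{640064}{183} = \frac{1270273}{183}$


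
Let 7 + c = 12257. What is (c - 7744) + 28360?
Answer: 32866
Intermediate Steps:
c = 12250 (c = -7 + 12257 = 12250)
(c - 7744) + 28360 = (12250 - 7744) + 28360 = 4506 + 28360 = 32866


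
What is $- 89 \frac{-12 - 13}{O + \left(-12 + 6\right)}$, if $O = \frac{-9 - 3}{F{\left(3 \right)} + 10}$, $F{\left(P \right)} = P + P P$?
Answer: $- \frac{24475}{72} \approx -339.93$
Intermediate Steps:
$F{\left(P \right)} = P + P^{2}$
$O = - \frac{6}{11}$ ($O = \frac{-9 - 3}{3 \left(1 + 3\right) + 10} = - \frac{12}{3 \cdot 4 + 10} = - \frac{12}{12 + 10} = - \frac{12}{22} = \left(-12\right) \frac{1}{22} = - \frac{6}{11} \approx -0.54545$)
$- 89 \frac{-12 - 13}{O + \left(-12 + 6\right)} = - 89 \frac{-12 - 13}{- \frac{6}{11} + \left(-12 + 6\right)} = - 89 \left(- \frac{25}{- \frac{6}{11} - 6}\right) = - 89 \left(- \frac{25}{- \frac{72}{11}}\right) = - 89 \left(\left(-25\right) \left(- \frac{11}{72}\right)\right) = \left(-89\right) \frac{275}{72} = - \frac{24475}{72}$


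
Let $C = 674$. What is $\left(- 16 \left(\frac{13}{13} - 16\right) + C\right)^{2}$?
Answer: $835396$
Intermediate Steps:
$\left(- 16 \left(\frac{13}{13} - 16\right) + C\right)^{2} = \left(- 16 \left(\frac{13}{13} - 16\right) + 674\right)^{2} = \left(- 16 \left(13 \cdot \frac{1}{13} - 16\right) + 674\right)^{2} = \left(- 16 \left(1 - 16\right) + 674\right)^{2} = \left(\left(-16\right) \left(-15\right) + 674\right)^{2} = \left(240 + 674\right)^{2} = 914^{2} = 835396$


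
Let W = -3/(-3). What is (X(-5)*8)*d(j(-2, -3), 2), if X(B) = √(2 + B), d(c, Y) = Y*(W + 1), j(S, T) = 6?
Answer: 32*I*√3 ≈ 55.426*I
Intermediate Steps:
W = 1 (W = -3*(-⅓) = 1)
d(c, Y) = 2*Y (d(c, Y) = Y*(1 + 1) = Y*2 = 2*Y)
(X(-5)*8)*d(j(-2, -3), 2) = (√(2 - 5)*8)*(2*2) = (√(-3)*8)*4 = ((I*√3)*8)*4 = (8*I*√3)*4 = 32*I*√3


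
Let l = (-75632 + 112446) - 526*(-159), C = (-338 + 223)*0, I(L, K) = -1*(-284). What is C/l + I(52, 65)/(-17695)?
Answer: -284/17695 ≈ -0.016050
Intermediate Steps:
I(L, K) = 284
C = 0 (C = -115*0 = 0)
l = 120448 (l = 36814 + 83634 = 120448)
C/l + I(52, 65)/(-17695) = 0/120448 + 284/(-17695) = 0*(1/120448) + 284*(-1/17695) = 0 - 284/17695 = -284/17695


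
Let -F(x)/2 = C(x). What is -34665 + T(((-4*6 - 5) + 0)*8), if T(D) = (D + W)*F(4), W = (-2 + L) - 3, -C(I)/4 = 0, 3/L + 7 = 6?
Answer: -34665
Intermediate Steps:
L = -3 (L = 3/(-7 + 6) = 3/(-1) = 3*(-1) = -3)
C(I) = 0 (C(I) = -4*0 = 0)
F(x) = 0 (F(x) = -2*0 = 0)
W = -8 (W = (-2 - 3) - 3 = -5 - 3 = -8)
T(D) = 0 (T(D) = (D - 8)*0 = (-8 + D)*0 = 0)
-34665 + T(((-4*6 - 5) + 0)*8) = -34665 + 0 = -34665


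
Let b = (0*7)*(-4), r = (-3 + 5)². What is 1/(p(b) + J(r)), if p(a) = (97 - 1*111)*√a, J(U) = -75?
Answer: -1/75 ≈ -0.013333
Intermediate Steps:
r = 4 (r = 2² = 4)
b = 0 (b = 0*(-4) = 0)
p(a) = -14*√a (p(a) = (97 - 111)*√a = -14*√a)
1/(p(b) + J(r)) = 1/(-14*√0 - 75) = 1/(-14*0 - 75) = 1/(0 - 75) = 1/(-75) = -1/75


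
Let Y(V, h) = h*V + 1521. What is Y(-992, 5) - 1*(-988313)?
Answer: 984874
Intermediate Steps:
Y(V, h) = 1521 + V*h (Y(V, h) = V*h + 1521 = 1521 + V*h)
Y(-992, 5) - 1*(-988313) = (1521 - 992*5) - 1*(-988313) = (1521 - 4960) + 988313 = -3439 + 988313 = 984874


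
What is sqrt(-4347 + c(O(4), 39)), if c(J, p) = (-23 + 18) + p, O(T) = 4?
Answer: I*sqrt(4313) ≈ 65.673*I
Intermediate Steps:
c(J, p) = -5 + p
sqrt(-4347 + c(O(4), 39)) = sqrt(-4347 + (-5 + 39)) = sqrt(-4347 + 34) = sqrt(-4313) = I*sqrt(4313)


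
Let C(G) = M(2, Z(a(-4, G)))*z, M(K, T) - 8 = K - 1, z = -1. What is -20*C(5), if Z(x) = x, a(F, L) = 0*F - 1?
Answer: 180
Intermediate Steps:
a(F, L) = -1 (a(F, L) = 0 - 1 = -1)
M(K, T) = 7 + K (M(K, T) = 8 + (K - 1) = 8 + (-1 + K) = 7 + K)
C(G) = -9 (C(G) = (7 + 2)*(-1) = 9*(-1) = -9)
-20*C(5) = -20*(-9) = 180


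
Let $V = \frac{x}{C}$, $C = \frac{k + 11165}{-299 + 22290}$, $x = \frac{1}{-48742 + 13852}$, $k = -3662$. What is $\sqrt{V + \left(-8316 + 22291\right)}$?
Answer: $\frac{\sqrt{106409679789655017170}}{87259890} \approx 118.22$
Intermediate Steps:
$x = - \frac{1}{34890}$ ($x = \frac{1}{-34890} = - \frac{1}{34890} \approx -2.8662 \cdot 10^{-5}$)
$C = \frac{7503}{21991}$ ($C = \frac{-3662 + 11165}{-299 + 22290} = \frac{7503}{21991} \approx 0.34119$)
$V = - \frac{21991}{261779670}$ ($V = - \frac{1}{34890 \cdot \frac{7503}{21991}} = \left(- \frac{1}{34890}\right) \frac{21991}{7503} = - \frac{21991}{261779670} \approx -8.4006 \cdot 10^{-5}$)
$\sqrt{V + \left(-8316 + 22291\right)} = \sqrt{- \frac{21991}{261779670} + \left(-8316 + 22291\right)} = \sqrt{- \frac{21991}{261779670} + 13975} = \sqrt{\frac{3658370866259}{261779670}} = \frac{\sqrt{106409679789655017170}}{87259890}$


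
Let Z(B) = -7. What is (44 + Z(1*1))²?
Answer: 1369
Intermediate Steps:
(44 + Z(1*1))² = (44 - 7)² = 37² = 1369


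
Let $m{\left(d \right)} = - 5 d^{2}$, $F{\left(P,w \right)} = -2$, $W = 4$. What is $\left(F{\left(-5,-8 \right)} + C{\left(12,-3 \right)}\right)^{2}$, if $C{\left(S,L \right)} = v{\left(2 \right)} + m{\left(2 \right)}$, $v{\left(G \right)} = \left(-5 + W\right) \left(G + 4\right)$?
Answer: $784$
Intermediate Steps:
$v{\left(G \right)} = -4 - G$ ($v{\left(G \right)} = \left(-5 + 4\right) \left(G + 4\right) = - (4 + G) = -4 - G$)
$C{\left(S,L \right)} = -26$ ($C{\left(S,L \right)} = \left(-4 - 2\right) - 5 \cdot 2^{2} = \left(-4 - 2\right) - 20 = -6 - 20 = -26$)
$\left(F{\left(-5,-8 \right)} + C{\left(12,-3 \right)}\right)^{2} = \left(-2 - 26\right)^{2} = \left(-28\right)^{2} = 784$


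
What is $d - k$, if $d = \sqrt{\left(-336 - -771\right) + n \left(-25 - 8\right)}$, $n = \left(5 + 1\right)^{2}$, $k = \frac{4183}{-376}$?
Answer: $\frac{89}{8} + i \sqrt{753} \approx 11.125 + 27.441 i$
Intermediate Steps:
$k = - \frac{89}{8}$ ($k = 4183 \left(- \frac{1}{376}\right) = - \frac{89}{8} \approx -11.125$)
$n = 36$ ($n = 6^{2} = 36$)
$d = i \sqrt{753}$ ($d = \sqrt{\left(-336 - -771\right) + 36 \left(-25 - 8\right)} = \sqrt{\left(-336 + 771\right) + 36 \left(-33\right)} = \sqrt{435 - 1188} = \sqrt{-753} = i \sqrt{753} \approx 27.441 i$)
$d - k = i \sqrt{753} - - \frac{89}{8} = i \sqrt{753} + \frac{89}{8} = \frac{89}{8} + i \sqrt{753}$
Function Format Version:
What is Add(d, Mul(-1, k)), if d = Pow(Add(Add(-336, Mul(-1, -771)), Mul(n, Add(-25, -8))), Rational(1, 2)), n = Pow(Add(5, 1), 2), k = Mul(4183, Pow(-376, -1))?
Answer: Add(Rational(89, 8), Mul(I, Pow(753, Rational(1, 2)))) ≈ Add(11.125, Mul(27.441, I))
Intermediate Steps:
k = Rational(-89, 8) (k = Mul(4183, Rational(-1, 376)) = Rational(-89, 8) ≈ -11.125)
n = 36 (n = Pow(6, 2) = 36)
d = Mul(I, Pow(753, Rational(1, 2))) (d = Pow(Add(Add(-336, Mul(-1, -771)), Mul(36, Add(-25, -8))), Rational(1, 2)) = Pow(Add(Add(-336, 771), Mul(36, -33)), Rational(1, 2)) = Pow(Add(435, -1188), Rational(1, 2)) = Pow(-753, Rational(1, 2)) = Mul(I, Pow(753, Rational(1, 2))) ≈ Mul(27.441, I))
Add(d, Mul(-1, k)) = Add(Mul(I, Pow(753, Rational(1, 2))), Mul(-1, Rational(-89, 8))) = Add(Mul(I, Pow(753, Rational(1, 2))), Rational(89, 8)) = Add(Rational(89, 8), Mul(I, Pow(753, Rational(1, 2))))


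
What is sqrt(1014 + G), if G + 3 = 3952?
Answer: sqrt(4963) ≈ 70.449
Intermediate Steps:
G = 3949 (G = -3 + 3952 = 3949)
sqrt(1014 + G) = sqrt(1014 + 3949) = sqrt(4963)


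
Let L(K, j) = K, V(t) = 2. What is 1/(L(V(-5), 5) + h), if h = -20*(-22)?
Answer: 1/442 ≈ 0.0022624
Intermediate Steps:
h = 440
1/(L(V(-5), 5) + h) = 1/(2 + 440) = 1/442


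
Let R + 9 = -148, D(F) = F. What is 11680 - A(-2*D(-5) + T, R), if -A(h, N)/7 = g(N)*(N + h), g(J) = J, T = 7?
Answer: 165540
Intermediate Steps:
R = -157 (R = -9 - 148 = -157)
A(h, N) = -7*N*(N + h)
11680 - A(-2*D(-5) + T, R) = 11680 - (-7)*(-157)*(-157 + (-2*(-5) + 7)) = 11680 - (-7)*(-157)*(-157 + (10 + 7)) = 11680 - (-7)*(-157)*(-157 + 17) = 11680 - (-7)*(-157)*(-140) = 11680 - 1*(-153860) = 11680 + 153860 = 165540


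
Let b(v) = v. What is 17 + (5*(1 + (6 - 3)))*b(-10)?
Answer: -183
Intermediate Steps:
17 + (5*(1 + (6 - 3)))*b(-10) = 17 + (5*(1 + (6 - 3)))*(-10) = 17 + (5*(1 + 3))*(-10) = 17 + (5*4)*(-10) = 17 + 20*(-10) = 17 - 200 = -183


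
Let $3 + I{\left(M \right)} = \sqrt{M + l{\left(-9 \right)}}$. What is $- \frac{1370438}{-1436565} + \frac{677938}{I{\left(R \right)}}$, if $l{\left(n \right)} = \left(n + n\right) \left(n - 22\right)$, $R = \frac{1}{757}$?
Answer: $\frac{1106150497277521}{298513897305} + \frac{338969 \sqrt{319762099}}{207797} \approx 32875.0$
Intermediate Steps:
$R = \frac{1}{757} \approx 0.001321$
$l{\left(n \right)} = 2 n \left(-22 + n\right)$
$I{\left(M \right)} = -3 + \sqrt{558 + M}$ ($I{\left(M \right)} = -3 + \sqrt{M + 2 \left(-9\right) \left(-22 - 9\right)} = -3 + \sqrt{M + 2 \left(-9\right) \left(-31\right)} = -3 + \sqrt{M + 558} = -3 + \sqrt{558 + M}$)
$- \frac{1370438}{-1436565} + \frac{677938}{I{\left(R \right)}} = - \frac{1370438}{-1436565} + \frac{677938}{-3 + \sqrt{558 + \frac{1}{757}}} = \left(-1370438\right) \left(- \frac{1}{1436565}\right) + \frac{677938}{-3 + \sqrt{\frac{422407}{757}}} = \frac{1370438}{1436565} + \frac{677938}{-3 + \frac{\sqrt{319762099}}{757}}$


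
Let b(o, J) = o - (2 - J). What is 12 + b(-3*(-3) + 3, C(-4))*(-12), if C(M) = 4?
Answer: -156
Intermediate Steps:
b(o, J) = -2 + J + o (b(o, J) = o + (-2 + J) = -2 + J + o)
12 + b(-3*(-3) + 3, C(-4))*(-12) = 12 + (-2 + 4 + (-3*(-3) + 3))*(-12) = 12 + (-2 + 4 + (9 + 3))*(-12) = 12 + (-2 + 4 + 12)*(-12) = 12 + 14*(-12) = 12 - 168 = -156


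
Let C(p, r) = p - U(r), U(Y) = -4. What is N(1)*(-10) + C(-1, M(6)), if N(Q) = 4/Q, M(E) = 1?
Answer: -37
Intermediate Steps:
C(p, r) = 4 + p (C(p, r) = p - 1*(-4) = p + 4 = 4 + p)
N(1)*(-10) + C(-1, M(6)) = (4/1)*(-10) + (4 - 1) = (4*1)*(-10) + 3 = 4*(-10) + 3 = -40 + 3 = -37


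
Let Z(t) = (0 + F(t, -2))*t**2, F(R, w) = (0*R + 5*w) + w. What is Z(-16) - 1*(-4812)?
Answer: 1740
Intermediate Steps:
F(R, w) = 6*w (F(R, w) = (0 + 5*w) + w = 5*w + w = 6*w)
Z(t) = -12*t**2 (Z(t) = (0 + 6*(-2))*t**2 = (0 - 12)*t**2 = -12*t**2)
Z(-16) - 1*(-4812) = -12*(-16)**2 - 1*(-4812) = -12*256 + 4812 = -3072 + 4812 = 1740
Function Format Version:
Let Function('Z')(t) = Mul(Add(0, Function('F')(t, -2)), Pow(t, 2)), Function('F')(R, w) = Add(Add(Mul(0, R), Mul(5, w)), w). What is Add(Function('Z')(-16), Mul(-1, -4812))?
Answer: 1740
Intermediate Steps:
Function('F')(R, w) = Mul(6, w) (Function('F')(R, w) = Add(Add(0, Mul(5, w)), w) = Add(Mul(5, w), w) = Mul(6, w))
Function('Z')(t) = Mul(-12, Pow(t, 2)) (Function('Z')(t) = Mul(Add(0, Mul(6, -2)), Pow(t, 2)) = Mul(Add(0, -12), Pow(t, 2)) = Mul(-12, Pow(t, 2)))
Add(Function('Z')(-16), Mul(-1, -4812)) = Add(Mul(-12, Pow(-16, 2)), Mul(-1, -4812)) = Add(Mul(-12, 256), 4812) = Add(-3072, 4812) = 1740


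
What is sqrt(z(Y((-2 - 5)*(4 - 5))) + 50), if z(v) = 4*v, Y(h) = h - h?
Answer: 5*sqrt(2) ≈ 7.0711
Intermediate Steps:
Y(h) = 0
sqrt(z(Y((-2 - 5)*(4 - 5))) + 50) = sqrt(4*0 + 50) = sqrt(0 + 50) = sqrt(50) = 5*sqrt(2)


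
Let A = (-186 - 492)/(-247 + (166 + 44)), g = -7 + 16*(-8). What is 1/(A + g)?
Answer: -37/4317 ≈ -0.0085708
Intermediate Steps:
g = -135 (g = -7 - 128 = -135)
A = 678/37 (A = -678/(-247 + 210) = -678/(-37) = -678*(-1/37) = 678/37 ≈ 18.324)
1/(A + g) = 1/(678/37 - 135) = 1/(-4317/37) = -37/4317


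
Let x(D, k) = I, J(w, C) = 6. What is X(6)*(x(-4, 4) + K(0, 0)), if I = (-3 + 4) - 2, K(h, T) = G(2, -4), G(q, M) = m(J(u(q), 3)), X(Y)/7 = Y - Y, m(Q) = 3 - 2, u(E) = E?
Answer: 0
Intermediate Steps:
m(Q) = 1
X(Y) = 0 (X(Y) = 7*(Y - Y) = 7*0 = 0)
G(q, M) = 1
K(h, T) = 1
I = -1 (I = 1 - 2 = -1)
x(D, k) = -1
X(6)*(x(-4, 4) + K(0, 0)) = 0*(-1 + 1) = 0*0 = 0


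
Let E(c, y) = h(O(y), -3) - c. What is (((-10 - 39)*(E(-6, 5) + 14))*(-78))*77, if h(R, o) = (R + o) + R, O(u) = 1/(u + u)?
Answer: 25309284/5 ≈ 5.0619e+6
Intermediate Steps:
O(u) = 1/(2*u)
h(R, o) = o + 2*R
E(c, y) = -3 + 1/y - c (E(c, y) = (-3 + 2*(1/(2*y))) - c = (-3 + 1/y) - c = -3 + 1/y - c)
(((-10 - 39)*(E(-6, 5) + 14))*(-78))*77 = (((-10 - 39)*((-3 + 1/5 - 1*(-6)) + 14))*(-78))*77 = (-49*((-3 + 1/5 + 6) + 14)*(-78))*77 = (-49*(16/5 + 14)*(-78))*77 = (-49*86/5*(-78))*77 = -4214/5*(-78)*77 = (328692/5)*77 = 25309284/5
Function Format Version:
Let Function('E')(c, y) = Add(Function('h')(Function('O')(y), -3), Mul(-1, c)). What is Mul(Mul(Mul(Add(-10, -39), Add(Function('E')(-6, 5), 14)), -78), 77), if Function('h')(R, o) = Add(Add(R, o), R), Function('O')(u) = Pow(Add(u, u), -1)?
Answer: Rational(25309284, 5) ≈ 5.0619e+6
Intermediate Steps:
Function('O')(u) = Mul(Rational(1, 2), Pow(u, -1)) (Function('O')(u) = Pow(Mul(2, u), -1) = Mul(Rational(1, 2), Pow(u, -1)))
Function('h')(R, o) = Add(o, Mul(2, R))
Function('E')(c, y) = Add(-3, Pow(y, -1), Mul(-1, c)) (Function('E')(c, y) = Add(Add(-3, Mul(2, Mul(Rational(1, 2), Pow(y, -1)))), Mul(-1, c)) = Add(Add(-3, Pow(y, -1)), Mul(-1, c)) = Add(-3, Pow(y, -1), Mul(-1, c)))
Mul(Mul(Mul(Add(-10, -39), Add(Function('E')(-6, 5), 14)), -78), 77) = Mul(Mul(Mul(Add(-10, -39), Add(Add(-3, Pow(5, -1), Mul(-1, -6)), 14)), -78), 77) = Mul(Mul(Mul(-49, Add(Add(-3, Rational(1, 5), 6), 14)), -78), 77) = Mul(Mul(Mul(-49, Add(Rational(16, 5), 14)), -78), 77) = Mul(Mul(Mul(-49, Rational(86, 5)), -78), 77) = Mul(Mul(Rational(-4214, 5), -78), 77) = Mul(Rational(328692, 5), 77) = Rational(25309284, 5)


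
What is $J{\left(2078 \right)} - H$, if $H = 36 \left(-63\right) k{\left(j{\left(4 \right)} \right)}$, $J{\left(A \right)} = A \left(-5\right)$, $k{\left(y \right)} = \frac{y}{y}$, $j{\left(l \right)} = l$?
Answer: $-8122$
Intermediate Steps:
$k{\left(y \right)} = 1$
$J{\left(A \right)} = - 5 A$
$H = -2268$ ($H = 36 \left(-63\right) 1 = \left(-2268\right) 1 = -2268$)
$J{\left(2078 \right)} - H = \left(-5\right) 2078 - -2268 = -10390 + 2268 = -8122$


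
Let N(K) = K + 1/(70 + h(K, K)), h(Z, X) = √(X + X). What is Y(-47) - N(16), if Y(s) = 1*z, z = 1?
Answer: -36545/2434 + √2/1217 ≈ -15.013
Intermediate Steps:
h(Z, X) = √2*√X (h(Z, X) = √(2*X) = √2*√X)
Y(s) = 1 (Y(s) = 1*1 = 1)
N(K) = K + 1/(70 + √2*√K)
Y(-47) - N(16) = 1 - (1 + 70*16 + √2*16^(3/2))/(70 + √2*√16) = 1 - (1 + 1120 + √2*64)/(70 + √2*4) = 1 - (1 + 1120 + 64*√2)/(70 + 4*√2) = 1 - (1121 + 64*√2)/(70 + 4*√2)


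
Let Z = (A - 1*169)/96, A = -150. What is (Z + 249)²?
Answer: 556252225/9216 ≈ 60357.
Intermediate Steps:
Z = -319/96 (Z = (-150 - 1*169)/96 = (-150 - 169)*(1/96) = -319*1/96 = -319/96 ≈ -3.3229)
(Z + 249)² = (-319/96 + 249)² = (23585/96)² = 556252225/9216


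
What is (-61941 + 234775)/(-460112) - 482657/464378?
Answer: -75584146209/53416472584 ≈ -1.4150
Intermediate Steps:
(-61941 + 234775)/(-460112) - 482657/464378 = 172834*(-1/460112) - 482657*1/464378 = -86417/230056 - 482657/464378 = -75584146209/53416472584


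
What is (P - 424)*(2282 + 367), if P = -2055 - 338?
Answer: -7462233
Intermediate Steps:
P = -2393
(P - 424)*(2282 + 367) = (-2393 - 424)*(2282 + 367) = -2817*2649 = -7462233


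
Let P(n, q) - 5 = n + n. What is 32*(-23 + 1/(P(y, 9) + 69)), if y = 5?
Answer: -15448/21 ≈ -735.62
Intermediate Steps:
P(n, q) = 5 + 2*n (P(n, q) = 5 + (n + n) = 5 + 2*n)
32*(-23 + 1/(P(y, 9) + 69)) = 32*(-23 + 1/((5 + 2*5) + 69)) = 32*(-23 + 1/((5 + 10) + 69)) = 32*(-23 + 1/(15 + 69)) = 32*(-23 + 1/84) = 32*(-1931/84) = -15448/21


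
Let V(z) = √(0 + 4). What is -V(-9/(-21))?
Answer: -2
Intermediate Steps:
V(z) = 2 (V(z) = √4 = 2)
-V(-9/(-21)) = -1*2 = -2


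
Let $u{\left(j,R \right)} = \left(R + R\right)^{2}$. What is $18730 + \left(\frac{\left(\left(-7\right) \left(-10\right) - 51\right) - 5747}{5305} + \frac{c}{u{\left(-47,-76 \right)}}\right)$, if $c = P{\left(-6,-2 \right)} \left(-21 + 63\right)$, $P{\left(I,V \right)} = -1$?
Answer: $\frac{1147771051539}{61283360} \approx 18729.0$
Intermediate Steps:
$u{\left(j,R \right)} = 4 R^{2}$ ($u{\left(j,R \right)} = \left(2 R\right)^{2} = 4 R^{2}$)
$c = -42$ ($c = - (-21 + 63) = \left(-1\right) 42 = -42$)
$18730 + \left(\frac{\left(\left(-7\right) \left(-10\right) - 51\right) - 5747}{5305} + \frac{c}{u{\left(-47,-76 \right)}}\right) = 18730 + \left(\frac{\left(\left(-7\right) \left(-10\right) - 51\right) - 5747}{5305} - \frac{42}{4 \left(-76\right)^{2}}\right) = 18730 + \left(\left(\left(70 - 51\right) - 5747\right) \frac{1}{5305} - \frac{42}{4 \cdot 5776}\right) = 18730 + \left(\left(19 - 5747\right) \frac{1}{5305} - \frac{42}{23104}\right) = 18730 - \frac{66281261}{61283360} = \frac{1147771051539}{61283360}$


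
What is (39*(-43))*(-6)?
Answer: 10062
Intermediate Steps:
(39*(-43))*(-6) = -1677*(-6) = 10062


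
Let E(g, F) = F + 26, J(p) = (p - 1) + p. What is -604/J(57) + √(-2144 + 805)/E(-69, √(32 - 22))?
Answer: -604/113 - I*√13390/666 + 13*I*√1339/333 ≈ -5.3451 + 1.2548*I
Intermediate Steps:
J(p) = -1 + 2*p (J(p) = (-1 + p) + p = -1 + 2*p)
E(g, F) = 26 + F
-604/J(57) + √(-2144 + 805)/E(-69, √(32 - 22)) = -604/(-1 + 2*57) + √(-2144 + 805)/(26 + √(32 - 22)) = -604/(-1 + 114) + √(-1339)/(26 + √10) = -604/113 + (I*√1339)/(26 + √10) = -604*1/113 + I*√1339/(26 + √10) = -604/113 + I*√1339/(26 + √10)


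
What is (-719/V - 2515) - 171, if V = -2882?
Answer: -7740333/2882 ≈ -2685.8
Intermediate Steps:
(-719/V - 2515) - 171 = (-719/(-2882) - 2515) - 171 = (-719*(-1/2882) - 2515) - 171 = (719/2882 - 2515) - 171 = -7247511/2882 - 171 = -7740333/2882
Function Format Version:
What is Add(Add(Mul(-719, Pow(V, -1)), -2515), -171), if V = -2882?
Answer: Rational(-7740333, 2882) ≈ -2685.8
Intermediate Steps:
Add(Add(Mul(-719, Pow(V, -1)), -2515), -171) = Add(Add(Mul(-719, Pow(-2882, -1)), -2515), -171) = Add(Add(Mul(-719, Rational(-1, 2882)), -2515), -171) = Add(Add(Rational(719, 2882), -2515), -171) = Add(Rational(-7247511, 2882), -171) = Rational(-7740333, 2882)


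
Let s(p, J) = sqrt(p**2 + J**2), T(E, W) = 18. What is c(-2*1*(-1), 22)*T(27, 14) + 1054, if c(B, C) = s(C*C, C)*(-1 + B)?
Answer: 1054 + 396*sqrt(485) ≈ 9775.0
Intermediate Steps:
s(p, J) = sqrt(J**2 + p**2)
c(B, C) = sqrt(C**2 + C**4)*(-1 + B) (c(B, C) = sqrt(C**2 + (C*C)**2)*(-1 + B) = sqrt(C**2 + (C**2)**2)*(-1 + B) = sqrt(C**2 + C**4)*(-1 + B))
c(-2*1*(-1), 22)*T(27, 14) + 1054 = (sqrt(22**2*(1 + 22**2))*(-1 - 2*1*(-1)))*18 + 1054 = (sqrt(484*(1 + 484))*(-1 - 2*(-1)))*18 + 1054 = (sqrt(484*485)*(-1 + 2))*18 + 1054 = (sqrt(234740)*1)*18 + 1054 = ((22*sqrt(485))*1)*18 + 1054 = (22*sqrt(485))*18 + 1054 = 396*sqrt(485) + 1054 = 1054 + 396*sqrt(485)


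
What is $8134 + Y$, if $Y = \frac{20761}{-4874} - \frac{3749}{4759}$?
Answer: $\frac{188554032819}{23195366} \approx 8129.0$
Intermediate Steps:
$Y = - \frac{117074225}{23195366}$ ($Y = 20761 \left(- \frac{1}{4874}\right) - \frac{3749}{4759} = - \frac{20761}{4874} - \frac{3749}{4759} = - \frac{117074225}{23195366} \approx -5.0473$)
$8134 + Y = 8134 - \frac{117074225}{23195366} = \frac{188554032819}{23195366}$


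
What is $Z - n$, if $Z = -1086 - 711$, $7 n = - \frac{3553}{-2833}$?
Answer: $- \frac{35639860}{19831} \approx -1797.2$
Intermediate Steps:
$n = \frac{3553}{19831}$ ($n = \frac{\left(-3553\right) \frac{1}{-2833}}{7} = \frac{\left(-3553\right) \left(- \frac{1}{2833}\right)}{7} = \frac{1}{7} \cdot \frac{3553}{2833} = \frac{3553}{19831} \approx 0.17916$)
$Z = -1797$
$Z - n = -1797 - \frac{3553}{19831} = - \frac{35639860}{19831}$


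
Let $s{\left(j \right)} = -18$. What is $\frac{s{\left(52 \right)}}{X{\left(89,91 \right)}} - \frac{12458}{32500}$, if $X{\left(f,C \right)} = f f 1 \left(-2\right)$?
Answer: $- \frac{49193659}{128716250} \approx -0.38219$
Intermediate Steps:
$X{\left(f,C \right)} = - 2 f^{2}$ ($X{\left(f,C \right)} = f f \left(-2\right) = f \left(- 2 f\right) = - 2 f^{2}$)
$\frac{s{\left(52 \right)}}{X{\left(89,91 \right)}} - \frac{12458}{32500} = - \frac{18}{\left(-2\right) 89^{2}} - \frac{12458}{32500} = - \frac{18}{\left(-2\right) 7921} - \frac{6229}{16250} = - \frac{18}{-15842} - \frac{6229}{16250} = \left(-18\right) \left(- \frac{1}{15842}\right) - \frac{6229}{16250} = \frac{9}{7921} - \frac{6229}{16250} = - \frac{49193659}{128716250}$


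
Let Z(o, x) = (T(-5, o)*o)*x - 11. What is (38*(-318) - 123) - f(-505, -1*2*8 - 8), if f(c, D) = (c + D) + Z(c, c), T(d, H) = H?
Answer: 128775958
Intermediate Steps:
Z(o, x) = -11 + x*o**2 (Z(o, x) = (o*o)*x - 11 = o**2*x - 11 = x*o**2 - 11 = -11 + x*o**2)
f(c, D) = -11 + D + c + c**3 (f(c, D) = (c + D) + (-11 + c*c**2) = (D + c) + (-11 + c**3) = -11 + D + c + c**3)
(38*(-318) - 123) - f(-505, -1*2*8 - 8) = (38*(-318) - 123) - (-11 + (-1*2*8 - 8) - 505 + (-505)**3) = (-12084 - 123) - (-11 + (-2*8 - 8) - 505 - 128787625) = -12207 - (-11 + (-16 - 8) - 505 - 128787625) = -12207 - (-11 - 24 - 505 - 128787625) = -12207 - 1*(-128788165) = -12207 + 128788165 = 128775958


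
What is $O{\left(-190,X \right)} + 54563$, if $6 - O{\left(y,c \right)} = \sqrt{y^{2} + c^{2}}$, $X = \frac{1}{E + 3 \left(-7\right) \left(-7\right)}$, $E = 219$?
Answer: $54569 - \frac{\sqrt{4835811601}}{366} \approx 54379.0$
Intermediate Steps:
$X = \frac{1}{366}$ ($X = \frac{1}{219 + 3 \left(-7\right) \left(-7\right)} = \frac{1}{219 - -147} = \frac{1}{219 + 147} = \frac{1}{366} \approx 0.0027322$)
$O{\left(y,c \right)} = 6 - \sqrt{c^{2} + y^{2}}$ ($O{\left(y,c \right)} = 6 - \sqrt{y^{2} + c^{2}} = 6 - \sqrt{c^{2} + y^{2}}$)
$O{\left(-190,X \right)} + 54563 = \left(6 - \sqrt{\left(\frac{1}{366}\right)^{2} + \left(-190\right)^{2}}\right) + 54563 = \left(6 - \sqrt{\frac{1}{133956} + 36100}\right) + 54563 = \left(6 - \sqrt{\frac{4835811601}{133956}}\right) + 54563 = \left(6 - \frac{\sqrt{4835811601}}{366}\right) + 54563 = 54569 - \frac{\sqrt{4835811601}}{366}$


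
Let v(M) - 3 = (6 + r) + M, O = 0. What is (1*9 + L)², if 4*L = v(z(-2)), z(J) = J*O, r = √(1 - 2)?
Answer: (45 + I)²/16 ≈ 126.5 + 5.625*I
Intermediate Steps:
r = I (r = √(-1) = I ≈ 1.0*I)
z(J) = 0 (z(J) = J*0 = 0)
v(M) = 9 + I + M (v(M) = 3 + ((6 + I) + M) = 3 + (6 + I + M) = 9 + I + M)
L = 9/4 + I/4 (L = (9 + I + 0)/4 = (9 + I)/4 = 9/4 + I/4 ≈ 2.25 + 0.25*I)
(1*9 + L)² = (1*9 + (9/4 + I/4))² = (9 + (9/4 + I/4))² = (45/4 + I/4)²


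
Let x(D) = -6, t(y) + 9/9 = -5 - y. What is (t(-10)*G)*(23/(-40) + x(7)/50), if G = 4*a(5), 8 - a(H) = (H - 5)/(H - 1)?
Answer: -2224/25 ≈ -88.960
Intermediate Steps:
t(y) = -6 - y (t(y) = -1 + (-5 - y) = -6 - y)
a(H) = 8 - (-5 + H)/(-1 + H) (a(H) = 8 - (H - 5)/(H - 1) = 8 - (-5 + H)/(-1 + H))
G = 32 (G = 4*((-3 + 7*5)/(-1 + 5)) = 4*((-3 + 35)/4) = 4*((¼)*32) = 4*8 = 32)
(t(-10)*G)*(23/(-40) + x(7)/50) = ((-6 - 1*(-10))*32)*(23/(-40) - 6/50) = ((-6 + 10)*32)*(23*(-1/40) - 6*1/50) = (4*32)*(-23/40 - 3/25) = 128*(-139/200) = -2224/25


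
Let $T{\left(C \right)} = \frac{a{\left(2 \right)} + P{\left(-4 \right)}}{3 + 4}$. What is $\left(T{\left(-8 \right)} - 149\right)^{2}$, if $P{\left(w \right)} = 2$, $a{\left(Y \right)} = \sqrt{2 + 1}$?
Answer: $\frac{\left(1041 - \sqrt{3}\right)^{2}}{49} \approx 22042.0$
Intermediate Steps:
$a{\left(Y \right)} = \sqrt{3}$
$T{\left(C \right)} = \frac{2}{7} + \frac{\sqrt{3}}{7}$ ($T{\left(C \right)} = \frac{\sqrt{3} + 2}{3 + 4} = \frac{2 + \sqrt{3}}{7} = \left(2 + \sqrt{3}\right) \frac{1}{7} = \frac{2}{7} + \frac{\sqrt{3}}{7}$)
$\left(T{\left(-8 \right)} - 149\right)^{2} = \left(\left(\frac{2}{7} + \frac{\sqrt{3}}{7}\right) - 149\right)^{2} = \left(- \frac{1041}{7} + \frac{\sqrt{3}}{7}\right)^{2}$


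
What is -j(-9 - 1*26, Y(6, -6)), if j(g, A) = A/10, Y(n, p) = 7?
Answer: -7/10 ≈ -0.70000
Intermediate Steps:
j(g, A) = A/10 (j(g, A) = A*(⅒) = A/10)
-j(-9 - 1*26, Y(6, -6)) = -7/10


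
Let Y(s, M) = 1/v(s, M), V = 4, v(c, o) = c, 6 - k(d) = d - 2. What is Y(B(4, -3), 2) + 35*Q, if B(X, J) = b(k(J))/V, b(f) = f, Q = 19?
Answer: 7319/11 ≈ 665.36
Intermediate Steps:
k(d) = 8 - d (k(d) = 6 - (d - 2) = 6 - (-2 + d) = 6 + (2 - d) = 8 - d)
B(X, J) = 2 - J/4 (B(X, J) = (8 - J)/4 = (8 - J)*(1/4) = 2 - J/4)
Y(s, M) = 1/s
Y(B(4, -3), 2) + 35*Q = 1/(2 - 1/4*(-3)) + 35*19 = 1/(2 + 3/4) + 665 = 1/(11/4) + 665 = 4/11 + 665 = 7319/11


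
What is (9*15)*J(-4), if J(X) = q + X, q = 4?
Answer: 0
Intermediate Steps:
J(X) = 4 + X
(9*15)*J(-4) = (9*15)*(4 - 4) = 135*0 = 0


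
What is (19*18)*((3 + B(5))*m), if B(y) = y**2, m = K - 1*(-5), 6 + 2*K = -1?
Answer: 14364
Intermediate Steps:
K = -7/2 (K = -3 + (1/2)*(-1) = -3 - 1/2 = -7/2 ≈ -3.5000)
m = 3/2 (m = -7/2 - 1*(-5) = -7/2 + 5 = 3/2 ≈ 1.5000)
(19*18)*((3 + B(5))*m) = (19*18)*((3 + 5**2)*(3/2)) = 342*((3 + 25)*(3/2)) = 342*(28*(3/2)) = 342*42 = 14364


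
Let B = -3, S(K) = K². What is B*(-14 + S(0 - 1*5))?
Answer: -33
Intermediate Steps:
B*(-14 + S(0 - 1*5)) = -3*(-14 + (0 - 1*5)²) = -3*(-14 + (0 - 5)²) = -3*(-14 + (-5)²) = -3*(-14 + 25) = -3*11 = -33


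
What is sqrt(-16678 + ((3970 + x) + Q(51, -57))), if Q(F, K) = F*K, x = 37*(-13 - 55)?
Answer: I*sqrt(18131) ≈ 134.65*I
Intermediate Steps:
x = -2516 (x = 37*(-68) = -2516)
sqrt(-16678 + ((3970 + x) + Q(51, -57))) = sqrt(-16678 + ((3970 - 2516) + 51*(-57))) = sqrt(-16678 + (1454 - 2907)) = sqrt(-16678 - 1453) = sqrt(-18131) = I*sqrt(18131)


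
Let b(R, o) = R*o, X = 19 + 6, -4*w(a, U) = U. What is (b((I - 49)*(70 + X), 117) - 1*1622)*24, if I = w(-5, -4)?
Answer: -12843408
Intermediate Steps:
w(a, U) = -U/4
I = 1 (I = -¼*(-4) = 1)
X = 25
(b((I - 49)*(70 + X), 117) - 1*1622)*24 = (((1 - 49)*(70 + 25))*117 - 1*1622)*24 = (-48*95*117 - 1622)*24 = (-4560*117 - 1622)*24 = (-533520 - 1622)*24 = -535142*24 = -12843408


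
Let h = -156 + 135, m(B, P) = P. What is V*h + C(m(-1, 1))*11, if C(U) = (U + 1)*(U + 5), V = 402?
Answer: -8310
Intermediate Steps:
C(U) = (1 + U)*(5 + U)
h = -21
V*h + C(m(-1, 1))*11 = 402*(-21) + (5 + 1² + 6*1)*11 = -8442 + (5 + 1 + 6)*11 = -8442 + 12*11 = -8442 + 132 = -8310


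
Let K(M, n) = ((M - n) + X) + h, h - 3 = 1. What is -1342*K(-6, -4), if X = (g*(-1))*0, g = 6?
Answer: -2684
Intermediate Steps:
h = 4 (h = 3 + 1 = 4)
X = 0 (X = (6*(-1))*0 = -6*0 = 0)
K(M, n) = 4 + M - n (K(M, n) = ((M - n) + 0) + 4 = (M - n) + 4 = 4 + M - n)
-1342*K(-6, -4) = -1342*(4 - 6 - 1*(-4)) = -1342*(4 - 6 + 4) = -1342*2 = -2684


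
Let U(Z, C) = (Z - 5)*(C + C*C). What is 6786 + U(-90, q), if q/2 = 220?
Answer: -18427014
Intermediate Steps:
q = 440 (q = 2*220 = 440)
U(Z, C) = (-5 + Z)*(C + C²)
6786 + U(-90, q) = 6786 + 440*(-5 - 90 - 5*440 + 440*(-90)) = 6786 + 440*(-5 - 90 - 2200 - 39600) = 6786 + 440*(-41895) = 6786 - 18433800 = -18427014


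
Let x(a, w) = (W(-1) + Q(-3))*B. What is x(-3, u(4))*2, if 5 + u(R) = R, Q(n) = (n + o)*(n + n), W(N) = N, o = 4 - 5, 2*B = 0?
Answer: 0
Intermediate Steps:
B = 0 (B = (½)*0 = 0)
o = -1
Q(n) = 2*n*(-1 + n) (Q(n) = (n - 1)*(n + n) = (-1 + n)*(2*n) = 2*n*(-1 + n))
u(R) = -5 + R
x(a, w) = 0 (x(a, w) = (-1 + 2*(-3)*(-1 - 3))*0 = (-1 + 2*(-3)*(-4))*0 = (-1 + 24)*0 = 23*0 = 0)
x(-3, u(4))*2 = 0*2 = 0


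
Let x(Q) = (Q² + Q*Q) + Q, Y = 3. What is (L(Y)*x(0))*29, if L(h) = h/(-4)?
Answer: 0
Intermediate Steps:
L(h) = -h/4 (L(h) = h*(-¼) = -h/4)
x(Q) = Q + 2*Q² (x(Q) = (Q² + Q²) + Q = 2*Q² + Q = Q + 2*Q²)
(L(Y)*x(0))*29 = ((-¼*3)*(0*(1 + 2*0)))*29 = -0*(1 + 0)*29 = -0*29 = -¾*0*29 = 0*29 = 0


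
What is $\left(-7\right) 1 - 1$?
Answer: $-8$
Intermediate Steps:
$\left(-7\right) 1 - 1 = -7 - 1 = -8$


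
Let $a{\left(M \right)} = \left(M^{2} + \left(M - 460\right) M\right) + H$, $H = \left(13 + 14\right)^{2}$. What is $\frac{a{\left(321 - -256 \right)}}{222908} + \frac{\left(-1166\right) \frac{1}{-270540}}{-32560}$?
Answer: $\frac{40156733513069}{22313046218400} \approx 1.7997$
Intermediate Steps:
$H = 729$ ($H = 27^{2} = 729$)
$a{\left(M \right)} = 729 + M^{2} + M \left(-460 + M\right)$ ($a{\left(M \right)} = \left(M^{2} + \left(M - 460\right) M\right) + 729 = \left(M^{2} + \left(-460 + M\right) M\right) + 729 = \left(M^{2} + M \left(-460 + M\right)\right) + 729 = 729 + M^{2} + M \left(-460 + M\right)$)
$\frac{a{\left(321 - -256 \right)}}{222908} + \frac{\left(-1166\right) \frac{1}{-270540}}{-32560} = \frac{729 - 460 \left(321 - -256\right) + 2 \left(321 - -256\right)^{2}}{222908} + \frac{\left(-1166\right) \frac{1}{-270540}}{-32560} = \left(729 - 460 \left(321 + 256\right) + 2 \left(321 + 256\right)^{2}\right) \frac{1}{222908} + \left(-1166\right) \left(- \frac{1}{270540}\right) \left(- \frac{1}{32560}\right) = \left(729 - 265420 + 2 \cdot 577^{2}\right) \frac{1}{222908} + \frac{583}{135270} \left(- \frac{1}{32560}\right) = \left(729 - 265420 + 2 \cdot 332929\right) \frac{1}{222908} - \frac{53}{400399200} = \left(729 - 265420 + 665858\right) \frac{1}{222908} - \frac{53}{400399200} = 401167 \cdot \frac{1}{222908} - \frac{53}{400399200} = \frac{401167}{222908} - \frac{53}{400399200} = \frac{40156733513069}{22313046218400}$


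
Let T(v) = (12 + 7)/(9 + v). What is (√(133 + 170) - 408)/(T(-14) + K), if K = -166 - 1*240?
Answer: 680/683 - 5*√303/2049 ≈ 0.95313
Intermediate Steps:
T(v) = 19/(9 + v)
K = -406 (K = -166 - 240 = -406)
(√(133 + 170) - 408)/(T(-14) + K) = (√(133 + 170) - 408)/(19/(9 - 14) - 406) = (√303 - 408)/(19/(-5) - 406) = (-408 + √303)/(19*(-⅕) - 406) = (-408 + √303)/(-19/5 - 406) = (-408 + √303)/(-2049/5) = (-408 + √303)*(-5/2049) = 680/683 - 5*√303/2049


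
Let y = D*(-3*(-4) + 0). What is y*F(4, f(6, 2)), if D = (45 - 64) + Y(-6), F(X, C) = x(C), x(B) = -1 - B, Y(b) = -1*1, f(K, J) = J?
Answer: 720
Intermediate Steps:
Y(b) = -1
F(X, C) = -1 - C
D = -20 (D = (45 - 64) - 1 = -19 - 1 = -20)
y = -240 (y = -20*(-3*(-4) + 0) = -20*(12 + 0) = -20*12 = -240)
y*F(4, f(6, 2)) = -240*(-1 - 1*2) = -240*(-1 - 2) = -240*(-3) = 720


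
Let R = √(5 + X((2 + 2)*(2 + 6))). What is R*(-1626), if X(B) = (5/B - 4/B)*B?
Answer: -1626*√6 ≈ -3982.9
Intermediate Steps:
X(B) = 1 (X(B) = B/B = 1)
R = √6 (R = √(5 + 1) = √6 ≈ 2.4495)
R*(-1626) = √6*(-1626) = -1626*√6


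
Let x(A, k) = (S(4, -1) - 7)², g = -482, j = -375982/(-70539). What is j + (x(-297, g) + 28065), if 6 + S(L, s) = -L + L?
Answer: 1991974108/70539 ≈ 28239.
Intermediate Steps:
j = 375982/70539 (j = -375982*(-1/70539) = 375982/70539 ≈ 5.3301)
S(L, s) = -6 (S(L, s) = -6 + (-L + L) = -6 + 0 = -6)
x(A, k) = 169 (x(A, k) = (-6 - 7)² = (-13)² = 169)
j + (x(-297, g) + 28065) = 375982/70539 + (169 + 28065) = 375982/70539 + 28234 = 1991974108/70539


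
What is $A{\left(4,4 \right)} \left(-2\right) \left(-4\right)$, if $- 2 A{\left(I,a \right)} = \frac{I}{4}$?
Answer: $-4$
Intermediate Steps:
$A{\left(I,a \right)} = - \frac{I}{8}$ ($A{\left(I,a \right)} = - \frac{I \frac{1}{4}}{2} = - \frac{\frac{1}{4} I}{2} = - \frac{I}{8}$)
$A{\left(4,4 \right)} \left(-2\right) \left(-4\right) = \left(- \frac{1}{8}\right) 4 \left(-2\right) \left(-4\right) = \left(- \frac{1}{2}\right) \left(-2\right) \left(-4\right) = 1 \left(-4\right) = -4$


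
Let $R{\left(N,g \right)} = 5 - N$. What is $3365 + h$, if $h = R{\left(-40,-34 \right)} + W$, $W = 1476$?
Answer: $4886$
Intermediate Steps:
$h = 1521$ ($h = \left(5 - -40\right) + 1476 = \left(5 + 40\right) + 1476 = 45 + 1476 = 1521$)
$3365 + h = 3365 + 1521 = 4886$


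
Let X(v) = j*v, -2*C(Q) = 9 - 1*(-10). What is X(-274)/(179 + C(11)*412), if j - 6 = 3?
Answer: 274/415 ≈ 0.66024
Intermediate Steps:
j = 9 (j = 6 + 3 = 9)
C(Q) = -19/2 (C(Q) = -(9 - 1*(-10))/2 = -(9 + 10)/2 = -½*19 = -19/2)
X(v) = 9*v
X(-274)/(179 + C(11)*412) = (9*(-274))/(179 - 19/2*412) = -2466/(179 - 3914) = -2466/(-3735) = -2466*(-1/3735) = 274/415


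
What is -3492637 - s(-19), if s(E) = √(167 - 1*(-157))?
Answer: -3492655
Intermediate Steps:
s(E) = 18 (s(E) = √(167 + 157) = √324 = 18)
-3492637 - s(-19) = -3492637 - 1*18 = -3492637 - 18 = -3492655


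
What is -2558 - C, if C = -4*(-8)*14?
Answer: -3006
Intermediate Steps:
C = 448 (C = 32*14 = 448)
-2558 - C = -2558 - 1*448 = -2558 - 448 = -3006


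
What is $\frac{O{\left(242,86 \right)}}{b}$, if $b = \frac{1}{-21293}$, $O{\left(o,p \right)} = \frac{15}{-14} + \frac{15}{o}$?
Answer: $\frac{18205515}{847} \approx 21494.0$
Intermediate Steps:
$O{\left(o,p \right)} = - \frac{15}{14} + \frac{15}{o}$ ($O{\left(o,p \right)} = 15 \left(- \frac{1}{14}\right) + \frac{15}{o} = - \frac{15}{14} + \frac{15}{o}$)
$b = - \frac{1}{21293} \approx -4.6964 \cdot 10^{-5}$
$\frac{O{\left(242,86 \right)}}{b} = \frac{- \frac{15}{14} + \frac{15}{242}}{- \frac{1}{21293}} = \left(- \frac{15}{14} + 15 \cdot \frac{1}{242}\right) \left(-21293\right) = \left(- \frac{15}{14} + \frac{15}{242}\right) \left(-21293\right) = \left(- \frac{855}{847}\right) \left(-21293\right) = \frac{18205515}{847}$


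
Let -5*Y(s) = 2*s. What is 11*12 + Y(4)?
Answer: 652/5 ≈ 130.40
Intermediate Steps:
Y(s) = -2*s/5
11*12 + Y(4) = 11*12 - ⅖*4 = 132 - 8/5 = 652/5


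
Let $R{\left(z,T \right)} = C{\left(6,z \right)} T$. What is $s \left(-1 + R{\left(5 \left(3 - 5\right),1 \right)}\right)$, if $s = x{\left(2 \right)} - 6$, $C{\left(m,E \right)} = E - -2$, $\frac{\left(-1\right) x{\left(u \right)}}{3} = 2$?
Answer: $108$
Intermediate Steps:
$x{\left(u \right)} = -6$ ($x{\left(u \right)} = \left(-3\right) 2 = -6$)
$C{\left(m,E \right)} = 2 + E$ ($C{\left(m,E \right)} = E + 2 = 2 + E$)
$R{\left(z,T \right)} = T \left(2 + z\right)$ ($R{\left(z,T \right)} = \left(2 + z\right) T = T \left(2 + z\right)$)
$s = -12$ ($s = -6 - 6 = -12$)
$s \left(-1 + R{\left(5 \left(3 - 5\right),1 \right)}\right) = - 12 \left(-1 + 1 \left(2 + 5 \left(3 - 5\right)\right)\right) = - 12 \left(-1 + 1 \left(2 + 5 \left(-2\right)\right)\right) = - 12 \left(-1 + 1 \left(2 - 10\right)\right) = - 12 \left(-1 + 1 \left(-8\right)\right) = - 12 \left(-1 - 8\right) = \left(-12\right) \left(-9\right) = 108$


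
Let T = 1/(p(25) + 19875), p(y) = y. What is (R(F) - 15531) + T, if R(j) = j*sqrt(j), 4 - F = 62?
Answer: -309066899/19900 - 58*I*sqrt(58) ≈ -15531.0 - 441.71*I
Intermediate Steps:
F = -58 (F = 4 - 1*62 = 4 - 62 = -58)
R(j) = j**(3/2)
T = 1/19900 (T = 1/(25 + 19875) = 1/19900 ≈ 5.0251e-5)
(R(F) - 15531) + T = ((-58)**(3/2) - 15531) + 1/19900 = (-58*I*sqrt(58) - 15531) + 1/19900 = (-15531 - 58*I*sqrt(58)) + 1/19900 = -309066899/19900 - 58*I*sqrt(58)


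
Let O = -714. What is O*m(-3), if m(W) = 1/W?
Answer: 238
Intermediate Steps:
m(W) = 1/W
O*m(-3) = -714/(-3) = -714*(-⅓) = 238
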